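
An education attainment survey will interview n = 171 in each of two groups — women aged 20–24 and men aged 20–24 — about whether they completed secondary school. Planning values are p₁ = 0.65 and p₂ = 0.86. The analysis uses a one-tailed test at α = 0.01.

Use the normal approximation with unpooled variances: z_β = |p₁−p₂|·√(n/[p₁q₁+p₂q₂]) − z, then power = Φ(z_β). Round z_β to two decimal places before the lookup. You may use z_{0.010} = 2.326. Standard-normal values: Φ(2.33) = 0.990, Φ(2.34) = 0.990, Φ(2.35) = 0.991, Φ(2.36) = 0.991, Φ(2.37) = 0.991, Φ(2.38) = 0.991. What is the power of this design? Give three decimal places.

Power ≈ 0.990

z_β = |p₁−p₂|·√(n/[p₁q₁+p₂q₂]) − z_α
    = 0.21 · √(171/0.3479) − 2.326
    = 0.21 · 22.1703 − 2.326
    = 4.6558 − 2.326 = 2.3298 → 2.33
Power = Φ(2.33) = 0.990.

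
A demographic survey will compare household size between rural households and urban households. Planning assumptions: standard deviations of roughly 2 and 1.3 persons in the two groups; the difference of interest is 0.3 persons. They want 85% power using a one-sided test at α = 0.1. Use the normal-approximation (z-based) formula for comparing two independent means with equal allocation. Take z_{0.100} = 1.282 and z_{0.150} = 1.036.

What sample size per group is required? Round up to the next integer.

n = 340 per group

n = (z_α + z_β)² · (σ₁² + σ₂²) / δ²
  = (1.282 + 1.036)² · (2² + 1.3² = 5.69) / 0.3²
  = 5.3731 · 5.69 / 0.09
  = 339.70
Round up → n = 340 per group.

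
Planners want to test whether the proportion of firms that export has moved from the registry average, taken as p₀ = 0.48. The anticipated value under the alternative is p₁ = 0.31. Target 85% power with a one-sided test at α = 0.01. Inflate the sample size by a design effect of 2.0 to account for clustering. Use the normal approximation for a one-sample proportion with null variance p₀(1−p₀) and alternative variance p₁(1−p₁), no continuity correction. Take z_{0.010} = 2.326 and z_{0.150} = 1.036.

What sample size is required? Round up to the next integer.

n = [z_α·√(p₀q₀) + z_β·√(p₁q₁)]² / (p₁ − p₀)²
  = [2.326·√(0.48·0.52) + 1.036·√(0.31·0.69)]² / (-0.17)²
  = [2.326·0.4996 + 1.036·0.4625]² / 0.0289
  = [1.6412]² / 0.0289
  = 93.20
Design effect: 2.0 × 93.20 = 186.41.
Round up → n = 187.

n = 187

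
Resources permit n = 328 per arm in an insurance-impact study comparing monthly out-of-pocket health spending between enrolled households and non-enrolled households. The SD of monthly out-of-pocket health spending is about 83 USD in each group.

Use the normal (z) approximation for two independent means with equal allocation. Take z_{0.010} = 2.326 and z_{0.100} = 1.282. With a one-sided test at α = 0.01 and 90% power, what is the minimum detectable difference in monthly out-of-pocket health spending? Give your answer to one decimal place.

δ = (z_α + z_β) · √((σ₁²+σ₂²)/n)
  = (2.326 + 1.282) · √(13778/328)
  = 3.608 · √42.0061
  = 3.608 · 6.4812
  = 23.3842

Minimum detectable difference ≈ 23.4 USD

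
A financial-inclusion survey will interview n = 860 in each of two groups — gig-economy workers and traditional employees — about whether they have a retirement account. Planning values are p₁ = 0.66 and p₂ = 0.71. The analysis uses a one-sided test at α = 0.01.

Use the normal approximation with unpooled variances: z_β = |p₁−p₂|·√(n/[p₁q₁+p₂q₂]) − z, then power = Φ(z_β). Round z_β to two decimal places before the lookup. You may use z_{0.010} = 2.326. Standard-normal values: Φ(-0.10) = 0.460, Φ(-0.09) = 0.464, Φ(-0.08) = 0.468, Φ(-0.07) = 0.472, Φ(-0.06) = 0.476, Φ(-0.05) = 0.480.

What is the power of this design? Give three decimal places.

z_β = |p₁−p₂|·√(n/[p₁q₁+p₂q₂]) − z_α
    = 0.05 · √(860/0.4303) − 2.326
    = 0.05 · 44.7058 − 2.326
    = 2.2353 − 2.326 = -0.0907 → -0.09
Power = Φ(-0.09) = 0.464.

Power ≈ 0.464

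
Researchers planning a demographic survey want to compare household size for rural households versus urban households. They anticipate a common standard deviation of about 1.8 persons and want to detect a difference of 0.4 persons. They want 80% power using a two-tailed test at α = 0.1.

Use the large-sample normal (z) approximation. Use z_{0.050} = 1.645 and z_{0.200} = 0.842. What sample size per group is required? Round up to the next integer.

n = (z_{α/2} + z_β)² · (σ₁² + σ₂²) / δ²
  = (1.645 + 0.842)² · (2·1.8² = 6.48) / 0.4²
  = 6.1852 · 6.48 / 0.16
  = 250.50
Round up → n = 251 per group.

n = 251 per group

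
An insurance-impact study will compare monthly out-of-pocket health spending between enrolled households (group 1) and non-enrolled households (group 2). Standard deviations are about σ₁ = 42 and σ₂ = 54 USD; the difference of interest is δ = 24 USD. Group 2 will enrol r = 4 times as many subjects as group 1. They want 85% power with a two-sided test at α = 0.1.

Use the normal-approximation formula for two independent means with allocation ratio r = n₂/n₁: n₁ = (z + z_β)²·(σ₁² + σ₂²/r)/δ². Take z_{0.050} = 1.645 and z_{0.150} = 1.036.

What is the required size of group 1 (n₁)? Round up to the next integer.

n₁ = (z_{α/2} + z_β)² · (σ₁² + σ₂²/r) / δ²
   = (1.645 + 1.036)² · (42² + 54²/4) / 24²
   = 7.1878 · (1764 + 729) / 576
   = 7.1878 · 2493 / 576
   = 31.11
Round up → n₁ = 32; n₂ = r·n₁ = 4 × 32 = 128.

n₁ = 32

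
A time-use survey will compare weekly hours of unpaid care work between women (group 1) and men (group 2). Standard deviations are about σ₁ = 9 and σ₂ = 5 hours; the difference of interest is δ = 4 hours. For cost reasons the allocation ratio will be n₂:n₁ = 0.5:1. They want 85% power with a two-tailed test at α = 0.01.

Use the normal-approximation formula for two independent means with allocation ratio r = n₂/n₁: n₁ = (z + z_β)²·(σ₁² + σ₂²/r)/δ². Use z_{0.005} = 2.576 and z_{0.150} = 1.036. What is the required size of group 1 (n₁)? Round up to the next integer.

n₁ = (z_{α/2} + z_β)² · (σ₁² + σ₂²/r) / δ²
   = (2.576 + 1.036)² · (9² + 5²/0.5) / 4²
   = 13.0465 · (81 + 50) / 16
   = 13.0465 · 131 / 16
   = 106.82
Round up → n₁ = 107; n₂ = r·n₁ = 0.5 × 107 = 54.

n₁ = 107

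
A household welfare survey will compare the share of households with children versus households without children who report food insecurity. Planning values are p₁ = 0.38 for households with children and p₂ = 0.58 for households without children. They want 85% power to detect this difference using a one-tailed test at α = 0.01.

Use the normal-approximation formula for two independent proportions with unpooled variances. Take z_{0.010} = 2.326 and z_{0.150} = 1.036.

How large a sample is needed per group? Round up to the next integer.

n = 136 per group

n = (z_α + z_β)² · [p₁(1−p₁) + p₂(1−p₂)] / (p₁ − p₂)²
  = (2.326 + 1.036)² · (0.38·0.62 + 0.58·0.42) / (-0.20)²
  = (3.362)² · (0.2356 + 0.2436) / 0.0400
  = 11.3030 · 0.4792 / 0.0400
  = 135.41
Round up → n = 136 per group.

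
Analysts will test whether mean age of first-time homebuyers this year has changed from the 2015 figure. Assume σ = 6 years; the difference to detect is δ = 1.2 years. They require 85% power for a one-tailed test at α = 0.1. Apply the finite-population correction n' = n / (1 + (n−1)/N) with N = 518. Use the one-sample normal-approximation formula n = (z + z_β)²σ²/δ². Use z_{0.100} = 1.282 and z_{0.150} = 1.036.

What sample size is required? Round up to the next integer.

n = (z_α + z_β)² · σ² / δ²
  = (1.282 + 1.036)² · 6² / 1.2²
  = 5.3731 · 36 / 1.44
  = 134.33
Finite-population correction (N = 518): 134.33 / (1 + (134.33 − 1)/518) = 106.83.
Round up → n = 107.

n = 107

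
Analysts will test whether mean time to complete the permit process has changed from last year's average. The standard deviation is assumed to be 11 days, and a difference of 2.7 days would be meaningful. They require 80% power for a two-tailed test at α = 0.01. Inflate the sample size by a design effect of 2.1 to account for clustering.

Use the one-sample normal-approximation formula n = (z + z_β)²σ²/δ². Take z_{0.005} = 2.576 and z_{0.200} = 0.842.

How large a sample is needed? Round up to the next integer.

n = (z_{α/2} + z_β)² · σ² / δ²
  = (2.576 + 0.842)² · 11² / 2.7²
  = 11.6827 · 121 / 7.29
  = 193.91
Design effect: 2.1 × 193.91 = 407.21.
Round up → n = 408.

n = 408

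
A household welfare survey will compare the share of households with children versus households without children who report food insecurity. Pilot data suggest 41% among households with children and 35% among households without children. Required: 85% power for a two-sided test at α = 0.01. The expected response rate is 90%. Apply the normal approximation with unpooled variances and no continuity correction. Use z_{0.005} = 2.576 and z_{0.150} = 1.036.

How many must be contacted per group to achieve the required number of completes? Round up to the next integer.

n = 1891 per group

n = (z_{α/2} + z_β)² · [p₁(1−p₁) + p₂(1−p₂)] / (p₁ − p₂)²
  = (2.576 + 1.036)² · (0.41·0.59 + 0.35·0.65) / (0.06)²
  = (3.612)² · (0.2419 + 0.2275) / 0.0036
  = 13.0465 · 0.4694 / 0.0036
  = 1701.12
Adjust for 90% response: 1701.12 / 0.90 = 1890.14.
Round up → n = 1891 per group.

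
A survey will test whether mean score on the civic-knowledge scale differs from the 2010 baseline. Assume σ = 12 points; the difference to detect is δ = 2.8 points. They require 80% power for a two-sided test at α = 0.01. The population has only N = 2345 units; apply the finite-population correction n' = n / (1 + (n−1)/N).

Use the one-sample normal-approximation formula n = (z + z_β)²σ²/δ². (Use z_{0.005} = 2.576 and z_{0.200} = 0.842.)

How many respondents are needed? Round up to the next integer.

n = 197

n = (z_{α/2} + z_β)² · σ² / δ²
  = (2.576 + 0.842)² · 12² / 2.8²
  = 11.6827 · 144 / 7.84
  = 214.58
Finite-population correction (N = 2345): 214.58 / (1 + (214.58 − 1)/2345) = 196.67.
Round up → n = 197.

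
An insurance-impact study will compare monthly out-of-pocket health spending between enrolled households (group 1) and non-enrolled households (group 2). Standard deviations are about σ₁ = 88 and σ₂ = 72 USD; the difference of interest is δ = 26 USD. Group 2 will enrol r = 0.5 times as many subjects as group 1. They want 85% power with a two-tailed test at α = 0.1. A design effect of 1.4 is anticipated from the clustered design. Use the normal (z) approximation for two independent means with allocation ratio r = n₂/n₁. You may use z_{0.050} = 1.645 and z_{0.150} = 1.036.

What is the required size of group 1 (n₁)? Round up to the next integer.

n₁ = (z_{α/2} + z_β)² · (σ₁² + σ₂²/r) / δ²
   = (1.645 + 1.036)² · (88² + 72²/0.5) / 26²
   = 7.1878 · (7744 + 10368) / 676
   = 7.1878 · 18112 / 676
   = 192.58
Design effect: 1.4 × 192.58 = 269.61.
Round up → n₁ = 270; n₂ = r·n₁ = 0.5 × 270 = 135.

n₁ = 270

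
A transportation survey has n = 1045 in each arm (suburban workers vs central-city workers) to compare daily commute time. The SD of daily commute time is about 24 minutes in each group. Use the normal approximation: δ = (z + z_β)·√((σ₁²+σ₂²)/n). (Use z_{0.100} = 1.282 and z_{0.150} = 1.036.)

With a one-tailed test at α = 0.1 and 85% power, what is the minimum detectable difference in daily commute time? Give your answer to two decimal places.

Minimum detectable difference ≈ 2.43 minutes

δ = (z_α + z_β) · √((σ₁²+σ₂²)/n)
  = (1.282 + 1.036) · √(1152/1045)
  = 2.318 · √1.1024
  = 2.318 · 1.0499
  = 2.4338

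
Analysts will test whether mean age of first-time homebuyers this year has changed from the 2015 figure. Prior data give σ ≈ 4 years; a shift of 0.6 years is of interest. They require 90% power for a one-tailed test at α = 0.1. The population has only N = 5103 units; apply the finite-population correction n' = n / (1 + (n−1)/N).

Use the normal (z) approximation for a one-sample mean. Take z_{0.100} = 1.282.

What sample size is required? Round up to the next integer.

n = (z_α + z_β)² · σ² / δ²
  = (1.282 + 1.282)² · 4² / 0.6²
  = 6.5741 · 16 / 0.36
  = 292.18
Finite-population correction (N = 5103): 292.18 / (1 + (292.18 − 1)/5103) = 276.41.
Round up → n = 277.

n = 277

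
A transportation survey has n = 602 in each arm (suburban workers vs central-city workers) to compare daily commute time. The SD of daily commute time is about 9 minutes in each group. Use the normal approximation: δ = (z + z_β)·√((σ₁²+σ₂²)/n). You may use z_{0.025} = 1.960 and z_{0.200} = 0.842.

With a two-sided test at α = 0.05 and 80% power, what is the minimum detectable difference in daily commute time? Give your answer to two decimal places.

Minimum detectable difference ≈ 1.45 minutes

δ = (z_{α/2} + z_β) · √((σ₁²+σ₂²)/n)
  = (1.960 + 0.842) · √(162/602)
  = 2.802 · √0.2691
  = 2.802 · 0.5188
  = 1.4535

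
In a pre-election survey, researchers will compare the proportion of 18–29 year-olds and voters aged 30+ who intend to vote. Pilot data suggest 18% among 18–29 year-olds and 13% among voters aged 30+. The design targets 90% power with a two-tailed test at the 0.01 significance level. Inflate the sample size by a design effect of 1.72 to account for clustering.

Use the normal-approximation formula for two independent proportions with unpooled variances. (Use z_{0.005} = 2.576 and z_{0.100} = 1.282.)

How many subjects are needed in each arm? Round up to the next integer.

n = 2670 per group

n = (z_{α/2} + z_β)² · [p₁(1−p₁) + p₂(1−p₂)] / (p₁ − p₂)²
  = (2.576 + 1.282)² · (0.18·0.82 + 0.13·0.87) / (0.05)²
  = (3.858)² · (0.1476 + 0.1131) / 0.0025
  = 14.8842 · 0.2607 / 0.0025
  = 1552.12
Design effect: 1.72 × 1552.12 = 2669.65.
Round up → n = 2670 per group.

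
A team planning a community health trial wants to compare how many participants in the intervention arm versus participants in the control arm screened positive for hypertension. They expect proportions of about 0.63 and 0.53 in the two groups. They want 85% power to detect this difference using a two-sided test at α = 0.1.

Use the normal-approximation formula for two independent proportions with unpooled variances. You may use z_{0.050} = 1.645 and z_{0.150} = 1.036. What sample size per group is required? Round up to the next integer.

n = 347 per group

n = (z_{α/2} + z_β)² · [p₁(1−p₁) + p₂(1−p₂)] / (p₁ − p₂)²
  = (1.645 + 1.036)² · (0.63·0.37 + 0.53·0.47) / (0.10)²
  = (2.681)² · (0.2331 + 0.2491) / 0.0100
  = 7.1878 · 0.4822 / 0.0100
  = 346.59
Round up → n = 347 per group.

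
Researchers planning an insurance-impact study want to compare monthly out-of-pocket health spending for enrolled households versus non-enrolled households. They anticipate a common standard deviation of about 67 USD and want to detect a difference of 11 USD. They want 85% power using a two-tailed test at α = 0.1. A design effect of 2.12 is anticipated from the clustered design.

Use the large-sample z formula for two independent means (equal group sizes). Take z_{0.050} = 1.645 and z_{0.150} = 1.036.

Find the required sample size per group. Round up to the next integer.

n = (z_{α/2} + z_β)² · (σ₁² + σ₂²) / δ²
  = (1.645 + 1.036)² · (2·67² = 8978) / 11²
  = 7.1878 · 8978 / 121
  = 533.32
Design effect: 2.12 × 533.32 = 1130.64.
Round up → n = 1131 per group.

n = 1131 per group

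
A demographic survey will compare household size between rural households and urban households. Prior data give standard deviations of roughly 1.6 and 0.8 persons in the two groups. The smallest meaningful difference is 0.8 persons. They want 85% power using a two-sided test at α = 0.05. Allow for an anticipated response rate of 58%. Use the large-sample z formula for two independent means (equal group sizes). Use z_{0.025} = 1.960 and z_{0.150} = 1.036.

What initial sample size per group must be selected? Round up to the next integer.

n = (z_{α/2} + z_β)² · (σ₁² + σ₂²) / δ²
  = (1.960 + 1.036)² · (1.6² + 0.8² = 3.2) / 0.8²
  = 8.9760 · 3.2 / 0.64
  = 44.88
Adjust for 58% response: 44.88 / 0.58 = 77.38.
Round up → n = 78 per group.

n = 78 per group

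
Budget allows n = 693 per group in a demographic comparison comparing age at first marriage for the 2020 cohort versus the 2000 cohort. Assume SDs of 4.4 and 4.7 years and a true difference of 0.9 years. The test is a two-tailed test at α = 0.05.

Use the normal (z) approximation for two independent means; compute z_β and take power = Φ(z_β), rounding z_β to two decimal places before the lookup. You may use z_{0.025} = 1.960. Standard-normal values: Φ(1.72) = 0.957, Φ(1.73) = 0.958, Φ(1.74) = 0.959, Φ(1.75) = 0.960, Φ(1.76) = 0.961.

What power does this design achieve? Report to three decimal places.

z_β = δ·√(n/(σ₁²+σ₂²)) − z_{α/2}
    = 0.9 · √(693/41.45) − 1.960
    = 0.9 · 4.08888 − 1.960
    = 3.6800 − 1.960 = 1.7200 → 1.72
Power = Φ(1.72) = 0.957.

Power ≈ 0.957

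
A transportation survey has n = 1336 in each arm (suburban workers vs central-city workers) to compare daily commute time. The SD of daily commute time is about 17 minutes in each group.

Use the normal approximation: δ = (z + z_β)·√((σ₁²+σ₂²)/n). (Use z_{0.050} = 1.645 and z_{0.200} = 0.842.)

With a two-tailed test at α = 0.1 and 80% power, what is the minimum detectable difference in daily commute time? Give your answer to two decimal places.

δ = (z_{α/2} + z_β) · √((σ₁²+σ₂²)/n)
  = (1.645 + 0.842) · √(578/1336)
  = 2.487 · √0.43263
  = 2.487 · 0.6577
  = 1.6358

Minimum detectable difference ≈ 1.64 minutes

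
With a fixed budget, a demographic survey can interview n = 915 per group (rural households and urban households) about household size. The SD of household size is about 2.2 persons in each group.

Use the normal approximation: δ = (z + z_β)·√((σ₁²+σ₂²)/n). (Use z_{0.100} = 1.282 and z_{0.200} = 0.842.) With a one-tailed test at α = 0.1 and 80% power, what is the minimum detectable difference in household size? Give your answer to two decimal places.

Minimum detectable difference ≈ 0.22 persons

δ = (z_α + z_β) · √((σ₁²+σ₂²)/n)
  = (1.282 + 0.842) · √(9.68/915)
  = 2.124 · √0.01058
  = 2.124 · 0.1029
  = 0.2185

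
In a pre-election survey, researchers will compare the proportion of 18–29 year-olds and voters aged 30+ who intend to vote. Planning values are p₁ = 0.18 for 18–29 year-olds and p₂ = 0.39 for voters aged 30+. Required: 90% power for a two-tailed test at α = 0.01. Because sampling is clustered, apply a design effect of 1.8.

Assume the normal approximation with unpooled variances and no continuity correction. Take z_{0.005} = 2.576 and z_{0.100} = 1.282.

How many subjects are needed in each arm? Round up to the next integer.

n = (z_{α/2} + z_β)² · [p₁(1−p₁) + p₂(1−p₂)] / (p₁ − p₂)²
  = (2.576 + 1.282)² · (0.18·0.82 + 0.39·0.61) / (-0.21)²
  = (3.858)² · (0.1476 + 0.2379) / 0.0441
  = 14.8842 · 0.3855 / 0.0441
  = 130.11
Design effect: 1.8 × 130.11 = 234.20.
Round up → n = 235 per group.

n = 235 per group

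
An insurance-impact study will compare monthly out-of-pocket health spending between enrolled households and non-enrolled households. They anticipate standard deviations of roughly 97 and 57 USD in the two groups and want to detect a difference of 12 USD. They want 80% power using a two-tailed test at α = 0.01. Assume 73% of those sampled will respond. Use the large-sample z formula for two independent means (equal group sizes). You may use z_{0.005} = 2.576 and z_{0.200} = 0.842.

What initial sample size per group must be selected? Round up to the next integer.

n = (z_{α/2} + z_β)² · (σ₁² + σ₂²) / δ²
  = (2.576 + 0.842)² · (97² + 57² = 12658) / 12²
  = 11.6827 · 12658 / 144
  = 1026.94
Adjust for 73% response: 1026.94 / 0.73 = 1406.77.
Round up → n = 1407 per group.

n = 1407 per group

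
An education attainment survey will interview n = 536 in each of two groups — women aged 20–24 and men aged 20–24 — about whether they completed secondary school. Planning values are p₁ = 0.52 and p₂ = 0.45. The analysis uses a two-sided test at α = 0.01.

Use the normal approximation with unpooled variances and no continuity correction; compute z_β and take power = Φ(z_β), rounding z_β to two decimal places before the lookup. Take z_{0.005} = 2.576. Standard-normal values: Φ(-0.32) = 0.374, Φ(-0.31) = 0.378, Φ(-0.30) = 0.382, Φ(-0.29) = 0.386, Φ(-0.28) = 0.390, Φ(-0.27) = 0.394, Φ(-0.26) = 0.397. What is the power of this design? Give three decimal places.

z_β = |p₁−p₂|·√(n/[p₁q₁+p₂q₂]) − z_{α/2}
    = 0.07 · √(536/0.4971) − 2.576
    = 0.07 · 32.8368 − 2.576
    = 2.2986 − 2.576 = -0.2774 → -0.28
Power = Φ(-0.28) = 0.390.

Power ≈ 0.390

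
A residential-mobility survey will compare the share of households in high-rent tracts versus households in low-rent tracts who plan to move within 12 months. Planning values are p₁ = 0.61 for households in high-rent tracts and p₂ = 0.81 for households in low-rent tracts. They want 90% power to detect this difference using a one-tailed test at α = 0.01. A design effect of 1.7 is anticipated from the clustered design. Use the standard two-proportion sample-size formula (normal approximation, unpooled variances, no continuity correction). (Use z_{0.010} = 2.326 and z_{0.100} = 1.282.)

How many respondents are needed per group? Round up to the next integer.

n = 217 per group

n = (z_α + z_β)² · [p₁(1−p₁) + p₂(1−p₂)] / (p₁ − p₂)²
  = (2.326 + 1.282)² · (0.61·0.39 + 0.81·0.19) / (-0.20)²
  = (3.608)² · (0.2379 + 0.1539) / 0.0400
  = 13.0177 · 0.3918 / 0.0400
  = 127.51
Design effect: 1.7 × 127.51 = 216.76.
Round up → n = 217 per group.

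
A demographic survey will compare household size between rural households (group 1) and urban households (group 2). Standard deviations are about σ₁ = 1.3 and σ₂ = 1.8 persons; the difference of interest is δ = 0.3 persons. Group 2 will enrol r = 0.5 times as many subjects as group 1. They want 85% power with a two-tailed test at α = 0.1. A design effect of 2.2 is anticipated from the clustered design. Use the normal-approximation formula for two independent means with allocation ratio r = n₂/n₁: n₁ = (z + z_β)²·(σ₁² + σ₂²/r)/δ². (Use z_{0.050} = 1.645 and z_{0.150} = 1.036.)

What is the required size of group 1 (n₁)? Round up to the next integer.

n₁ = (z_{α/2} + z_β)² · (σ₁² + σ₂²/r) / δ²
   = (1.645 + 1.036)² · (1.3² + 1.8²/0.5) / 0.3²
   = 7.1878 · (1.69 + 6.48) / 0.09
   = 7.1878 · 8.17 / 0.09
   = 652.49
Design effect: 2.2 × 652.49 = 1435.48.
Round up → n₁ = 1436; n₂ = r·n₁ = 0.5 × 1436 = 718.

n₁ = 1436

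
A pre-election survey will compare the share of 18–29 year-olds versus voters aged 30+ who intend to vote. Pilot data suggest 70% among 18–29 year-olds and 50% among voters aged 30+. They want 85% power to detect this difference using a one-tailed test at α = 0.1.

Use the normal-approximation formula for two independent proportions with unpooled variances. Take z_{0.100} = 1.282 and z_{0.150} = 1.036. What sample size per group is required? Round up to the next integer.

n = (z_α + z_β)² · [p₁(1−p₁) + p₂(1−p₂)] / (p₁ − p₂)²
  = (1.282 + 1.036)² · (0.70·0.30 + 0.50·0.50) / (0.20)²
  = (2.318)² · (0.2100 + 0.2500) / 0.0400
  = 5.3731 · 0.4600 / 0.0400
  = 61.79
Round up → n = 62 per group.

n = 62 per group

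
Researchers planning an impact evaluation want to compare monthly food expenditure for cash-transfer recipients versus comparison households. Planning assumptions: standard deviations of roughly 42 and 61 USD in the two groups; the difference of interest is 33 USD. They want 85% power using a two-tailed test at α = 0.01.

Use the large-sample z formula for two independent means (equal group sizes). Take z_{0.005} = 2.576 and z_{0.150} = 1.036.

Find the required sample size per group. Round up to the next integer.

n = (z_{α/2} + z_β)² · (σ₁² + σ₂²) / δ²
  = (2.576 + 1.036)² · (42² + 61² = 5485) / 33²
  = 13.0465 · 5485 / 1089
  = 65.71
Round up → n = 66 per group.

n = 66 per group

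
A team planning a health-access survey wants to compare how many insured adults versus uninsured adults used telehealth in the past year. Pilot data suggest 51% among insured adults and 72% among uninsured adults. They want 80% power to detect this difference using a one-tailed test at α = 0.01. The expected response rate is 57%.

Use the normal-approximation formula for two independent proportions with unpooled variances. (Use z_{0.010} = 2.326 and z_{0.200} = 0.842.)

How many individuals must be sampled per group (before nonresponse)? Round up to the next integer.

n = (z_α + z_β)² · [p₁(1−p₁) + p₂(1−p₂)] / (p₁ − p₂)²
  = (2.326 + 0.842)² · (0.51·0.49 + 0.72·0.28) / (-0.21)²
  = (3.168)² · (0.2499 + 0.2016) / 0.0441
  = 10.0362 · 0.4515 / 0.0441
  = 102.75
Adjust for 57% response: 102.75 / 0.57 = 180.27.
Round up → n = 181 per group.

n = 181 per group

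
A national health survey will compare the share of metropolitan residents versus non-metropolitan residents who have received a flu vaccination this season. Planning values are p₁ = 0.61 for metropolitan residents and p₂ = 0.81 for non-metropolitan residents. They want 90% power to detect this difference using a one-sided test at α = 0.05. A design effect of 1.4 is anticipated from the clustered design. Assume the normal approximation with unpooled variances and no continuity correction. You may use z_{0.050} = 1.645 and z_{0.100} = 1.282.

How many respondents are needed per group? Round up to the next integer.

n = 118 per group

n = (z_α + z_β)² · [p₁(1−p₁) + p₂(1−p₂)] / (p₁ − p₂)²
  = (1.645 + 1.282)² · (0.61·0.39 + 0.81·0.19) / (-0.20)²
  = (2.927)² · (0.2379 + 0.1539) / 0.0400
  = 8.5673 · 0.3918 / 0.0400
  = 83.92
Design effect: 1.4 × 83.92 = 117.48.
Round up → n = 118 per group.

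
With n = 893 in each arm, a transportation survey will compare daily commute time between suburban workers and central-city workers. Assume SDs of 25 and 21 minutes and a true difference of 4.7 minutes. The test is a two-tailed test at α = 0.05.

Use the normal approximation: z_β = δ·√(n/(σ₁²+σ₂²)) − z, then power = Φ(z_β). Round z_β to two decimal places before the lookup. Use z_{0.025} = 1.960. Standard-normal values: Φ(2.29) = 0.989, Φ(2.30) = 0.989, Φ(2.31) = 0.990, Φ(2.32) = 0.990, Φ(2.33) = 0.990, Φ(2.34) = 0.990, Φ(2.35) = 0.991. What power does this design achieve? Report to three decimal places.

Power ≈ 0.990

z_β = δ·√(n/(σ₁²+σ₂²)) − z_{α/2}
    = 4.7 · √(893/1066) − 1.960
    = 4.7 · 0.91527 − 1.960
    = 4.3017 − 1.960 = 2.3417 → 2.34
Power = Φ(2.34) = 0.990.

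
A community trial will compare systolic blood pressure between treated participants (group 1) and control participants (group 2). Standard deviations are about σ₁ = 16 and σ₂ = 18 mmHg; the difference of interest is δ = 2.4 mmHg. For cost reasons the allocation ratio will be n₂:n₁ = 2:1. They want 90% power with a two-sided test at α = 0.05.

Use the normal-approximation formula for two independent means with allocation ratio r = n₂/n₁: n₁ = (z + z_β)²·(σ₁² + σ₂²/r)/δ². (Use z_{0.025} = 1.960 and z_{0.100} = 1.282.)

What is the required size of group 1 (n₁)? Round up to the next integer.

n₁ = 763

n₁ = (z_{α/2} + z_β)² · (σ₁² + σ₂²/r) / δ²
   = (1.960 + 1.282)² · (16² + 18²/2) / 2.4²
   = 10.5106 · (256 + 162) / 5.76
   = 10.5106 · 418 / 5.76
   = 762.75
Round up → n₁ = 763; n₂ = r·n₁ = 2 × 763 = 1526.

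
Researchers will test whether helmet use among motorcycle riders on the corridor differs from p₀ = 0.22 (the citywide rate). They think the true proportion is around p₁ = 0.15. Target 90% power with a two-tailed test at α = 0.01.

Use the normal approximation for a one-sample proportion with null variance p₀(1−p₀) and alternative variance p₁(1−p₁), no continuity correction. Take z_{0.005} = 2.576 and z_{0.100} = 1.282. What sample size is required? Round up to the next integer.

n = [z_{α/2}·√(p₀q₀) + z_β·√(p₁q₁)]² / (p₁ − p₀)²
  = [2.576·√(0.22·0.78) + 1.282·√(0.15·0.85)]² / (-0.07)²
  = [2.576·0.4142 + 1.282·0.3571]² / 0.0049
  = [1.5249]² / 0.0049
  = 474.53
Round up → n = 475.

n = 475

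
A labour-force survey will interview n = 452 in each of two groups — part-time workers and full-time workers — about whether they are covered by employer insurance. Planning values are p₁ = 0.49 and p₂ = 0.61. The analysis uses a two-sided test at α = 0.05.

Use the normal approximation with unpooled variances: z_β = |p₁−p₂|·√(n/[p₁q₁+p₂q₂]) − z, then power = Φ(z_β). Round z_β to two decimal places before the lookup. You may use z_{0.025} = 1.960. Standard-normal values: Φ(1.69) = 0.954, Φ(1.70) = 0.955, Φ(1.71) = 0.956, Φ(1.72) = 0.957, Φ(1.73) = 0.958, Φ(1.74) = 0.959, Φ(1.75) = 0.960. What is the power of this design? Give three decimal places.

Power ≈ 0.954

z_β = |p₁−p₂|·√(n/[p₁q₁+p₂q₂]) − z_{α/2}
    = 0.12 · √(452/0.4878) − 1.960
    = 0.12 · 30.4403 − 1.960
    = 3.6528 − 1.960 = 1.6928 → 1.69
Power = Φ(1.69) = 0.954.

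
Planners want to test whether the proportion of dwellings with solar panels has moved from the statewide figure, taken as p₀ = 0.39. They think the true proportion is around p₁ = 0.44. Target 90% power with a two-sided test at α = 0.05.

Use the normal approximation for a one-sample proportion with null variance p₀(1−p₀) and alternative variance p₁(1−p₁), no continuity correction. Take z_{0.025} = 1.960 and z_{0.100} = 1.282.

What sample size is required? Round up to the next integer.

n = [z_{α/2}·√(p₀q₀) + z_β·√(p₁q₁)]² / (p₁ − p₀)²
  = [1.960·√(0.39·0.61) + 1.282·√(0.44·0.56)]² / (0.05)²
  = [1.960·0.4877 + 1.282·0.4964]² / 0.0025
  = [1.5924]² / 0.0025
  = 1014.24
Round up → n = 1015.

n = 1015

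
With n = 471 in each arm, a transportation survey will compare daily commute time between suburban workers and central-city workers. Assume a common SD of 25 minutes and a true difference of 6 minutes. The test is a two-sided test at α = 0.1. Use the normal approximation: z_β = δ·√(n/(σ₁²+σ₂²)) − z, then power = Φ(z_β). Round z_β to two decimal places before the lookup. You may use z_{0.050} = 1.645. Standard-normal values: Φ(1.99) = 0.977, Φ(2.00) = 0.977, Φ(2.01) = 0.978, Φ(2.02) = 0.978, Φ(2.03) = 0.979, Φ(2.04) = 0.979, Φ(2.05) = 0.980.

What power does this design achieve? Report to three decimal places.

Power ≈ 0.979

z_β = δ·√(n/(σ₁²+σ₂²)) − z_{α/2}
    = 6 · √(471/1250) − 1.645
    = 6 · 0.61384 − 1.645
    = 3.6830 − 1.645 = 2.0380 → 2.04
Power = Φ(2.04) = 0.979.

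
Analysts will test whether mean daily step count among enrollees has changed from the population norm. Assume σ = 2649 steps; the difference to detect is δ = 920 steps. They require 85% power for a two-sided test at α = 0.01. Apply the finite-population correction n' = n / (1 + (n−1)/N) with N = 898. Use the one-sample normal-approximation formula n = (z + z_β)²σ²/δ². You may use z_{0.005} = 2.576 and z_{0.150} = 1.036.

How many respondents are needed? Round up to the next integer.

n = 97

n = (z_{α/2} + z_β)² · σ² / δ²
  = (2.576 + 1.036)² · 2649² / 920²
  = 13.0465 · 7017201 / 846400
  = 108.16
Finite-population correction (N = 898): 108.16 / (1 + (108.16 − 1)/898) = 96.63.
Round up → n = 97.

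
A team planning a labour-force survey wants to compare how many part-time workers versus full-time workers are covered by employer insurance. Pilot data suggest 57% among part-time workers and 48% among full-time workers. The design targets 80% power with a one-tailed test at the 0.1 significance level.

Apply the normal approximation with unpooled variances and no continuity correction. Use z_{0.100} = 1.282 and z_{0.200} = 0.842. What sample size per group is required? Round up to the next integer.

n = 276 per group

n = (z_α + z_β)² · [p₁(1−p₁) + p₂(1−p₂)] / (p₁ − p₂)²
  = (1.282 + 0.842)² · (0.57·0.43 + 0.48·0.52) / (0.09)²
  = (2.124)² · (0.2451 + 0.2496) / 0.0081
  = 4.5114 · 0.4947 / 0.0081
  = 275.53
Round up → n = 276 per group.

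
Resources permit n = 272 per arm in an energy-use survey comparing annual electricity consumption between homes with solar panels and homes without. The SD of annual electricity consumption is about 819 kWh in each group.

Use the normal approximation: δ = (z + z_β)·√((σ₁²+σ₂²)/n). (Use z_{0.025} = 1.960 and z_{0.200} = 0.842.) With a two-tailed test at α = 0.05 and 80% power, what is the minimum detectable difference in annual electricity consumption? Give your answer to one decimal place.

δ = (z_{α/2} + z_β) · √((σ₁²+σ₂²)/n)
  = (1.960 + 0.842) · √(1341522/272)
  = 2.802 · √4932.1
  = 2.802 · 70.2287
  = 196.7807

Minimum detectable difference ≈ 196.8 kWh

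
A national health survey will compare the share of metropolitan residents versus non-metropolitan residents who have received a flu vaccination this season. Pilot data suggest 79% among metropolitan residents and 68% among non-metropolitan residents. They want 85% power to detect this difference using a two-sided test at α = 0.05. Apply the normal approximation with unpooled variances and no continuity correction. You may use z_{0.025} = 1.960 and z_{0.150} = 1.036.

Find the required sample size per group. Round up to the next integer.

n = (z_{α/2} + z_β)² · [p₁(1−p₁) + p₂(1−p₂)] / (p₁ − p₂)²
  = (1.960 + 1.036)² · (0.79·0.21 + 0.68·0.32) / (0.11)²
  = (2.996)² · (0.1659 + 0.2176) / 0.0121
  = 8.9760 · 0.3835 / 0.0121
  = 284.49
Round up → n = 285 per group.

n = 285 per group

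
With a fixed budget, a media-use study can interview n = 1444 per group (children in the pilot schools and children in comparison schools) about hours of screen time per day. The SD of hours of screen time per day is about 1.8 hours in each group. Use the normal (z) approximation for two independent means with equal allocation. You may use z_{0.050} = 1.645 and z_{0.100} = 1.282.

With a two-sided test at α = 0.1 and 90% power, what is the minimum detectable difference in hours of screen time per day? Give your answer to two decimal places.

δ = (z_{α/2} + z_β) · √((σ₁²+σ₂²)/n)
  = (1.645 + 1.282) · √(6.48/1444)
  = 2.927 · √0.00449
  = 2.927 · 0.0670
  = 0.1961

Minimum detectable difference ≈ 0.20 hours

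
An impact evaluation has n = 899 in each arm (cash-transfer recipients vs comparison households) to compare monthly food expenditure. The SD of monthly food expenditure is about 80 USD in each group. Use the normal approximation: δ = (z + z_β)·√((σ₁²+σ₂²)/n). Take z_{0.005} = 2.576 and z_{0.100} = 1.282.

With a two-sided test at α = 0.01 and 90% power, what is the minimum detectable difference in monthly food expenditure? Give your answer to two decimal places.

δ = (z_{α/2} + z_β) · √((σ₁²+σ₂²)/n)
  = (2.576 + 1.282) · √(12800/899)
  = 3.858 · √14.238
  = 3.858 · 3.7733
  = 14.5575

Minimum detectable difference ≈ 14.56 USD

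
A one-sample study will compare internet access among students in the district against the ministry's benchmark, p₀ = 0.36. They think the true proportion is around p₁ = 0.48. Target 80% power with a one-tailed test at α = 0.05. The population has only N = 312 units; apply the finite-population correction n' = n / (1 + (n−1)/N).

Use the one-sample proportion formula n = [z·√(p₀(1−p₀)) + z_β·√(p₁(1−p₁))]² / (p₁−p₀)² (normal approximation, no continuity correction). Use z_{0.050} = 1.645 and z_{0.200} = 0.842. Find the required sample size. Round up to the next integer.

n = [z_α·√(p₀q₀) + z_β·√(p₁q₁)]² / (p₁ − p₀)²
  = [1.645·√(0.36·0.64) + 0.842·√(0.48·0.52)]² / (0.12)²
  = [1.645·0.4800 + 0.842·0.4996]² / 0.0144
  = [1.2103]² / 0.0144
  = 101.72
Finite-population correction (N = 312): 101.72 / (1 + (101.72 − 1)/312) = 76.90.
Round up → n = 77.

n = 77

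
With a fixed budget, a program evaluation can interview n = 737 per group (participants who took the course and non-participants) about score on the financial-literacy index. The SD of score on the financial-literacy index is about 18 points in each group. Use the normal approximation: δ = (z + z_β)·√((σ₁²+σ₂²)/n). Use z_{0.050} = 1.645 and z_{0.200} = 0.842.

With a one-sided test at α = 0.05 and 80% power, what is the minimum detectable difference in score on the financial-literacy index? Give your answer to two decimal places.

Minimum detectable difference ≈ 2.33 points

δ = (z_α + z_β) · √((σ₁²+σ₂²)/n)
  = (1.645 + 0.842) · √(648/737)
  = 2.487 · √0.87924
  = 2.487 · 0.9377
  = 2.3320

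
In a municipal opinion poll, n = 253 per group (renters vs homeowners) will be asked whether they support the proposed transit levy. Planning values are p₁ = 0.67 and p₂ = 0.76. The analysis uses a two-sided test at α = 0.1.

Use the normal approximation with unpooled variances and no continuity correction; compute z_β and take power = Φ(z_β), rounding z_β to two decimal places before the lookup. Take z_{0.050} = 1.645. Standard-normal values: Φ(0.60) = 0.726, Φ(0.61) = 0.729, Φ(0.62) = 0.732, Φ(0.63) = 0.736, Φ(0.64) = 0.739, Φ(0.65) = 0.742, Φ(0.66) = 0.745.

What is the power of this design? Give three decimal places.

Power ≈ 0.729

z_β = |p₁−p₂|·√(n/[p₁q₁+p₂q₂]) − z_{α/2}
    = 0.09 · √(253/0.4035) − 1.645
    = 0.09 · 25.0402 − 1.645
    = 2.2536 − 1.645 = 0.6086 → 0.61
Power = Φ(0.61) = 0.729.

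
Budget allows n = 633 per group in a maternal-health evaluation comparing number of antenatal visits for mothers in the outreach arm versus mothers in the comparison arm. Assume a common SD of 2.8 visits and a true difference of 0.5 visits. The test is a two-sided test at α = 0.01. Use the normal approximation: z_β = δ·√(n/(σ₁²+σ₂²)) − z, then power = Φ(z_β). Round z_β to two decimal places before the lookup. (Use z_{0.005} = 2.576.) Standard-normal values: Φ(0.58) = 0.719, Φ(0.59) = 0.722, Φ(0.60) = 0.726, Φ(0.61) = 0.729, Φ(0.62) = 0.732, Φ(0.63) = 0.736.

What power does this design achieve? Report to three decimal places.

Power ≈ 0.726

z_β = δ·√(n/(σ₁²+σ₂²)) − z_{α/2}
    = 0.5 · √(633/15.68) − 2.576
    = 0.5 · 6.35373 − 2.576
    = 3.1769 − 2.576 = 0.6009 → 0.60
Power = Φ(0.60) = 0.726.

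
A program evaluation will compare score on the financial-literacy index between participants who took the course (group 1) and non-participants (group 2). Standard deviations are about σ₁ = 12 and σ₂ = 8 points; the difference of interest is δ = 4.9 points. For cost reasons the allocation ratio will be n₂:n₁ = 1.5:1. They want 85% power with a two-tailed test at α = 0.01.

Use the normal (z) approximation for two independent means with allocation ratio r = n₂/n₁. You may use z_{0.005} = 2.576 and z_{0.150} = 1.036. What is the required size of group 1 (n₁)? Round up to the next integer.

n₁ = 102

n₁ = (z_{α/2} + z_β)² · (σ₁² + σ₂²/r) / δ²
   = (2.576 + 1.036)² · (12² + 8²/1.5) / 4.9²
   = 13.0465 · (144 + 42.6667) / 24.01
   = 13.0465 · 186.6667 / 24.01
   = 101.43
Round up → n₁ = 102; n₂ = r·n₁ = 1.5 × 102 = 153.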